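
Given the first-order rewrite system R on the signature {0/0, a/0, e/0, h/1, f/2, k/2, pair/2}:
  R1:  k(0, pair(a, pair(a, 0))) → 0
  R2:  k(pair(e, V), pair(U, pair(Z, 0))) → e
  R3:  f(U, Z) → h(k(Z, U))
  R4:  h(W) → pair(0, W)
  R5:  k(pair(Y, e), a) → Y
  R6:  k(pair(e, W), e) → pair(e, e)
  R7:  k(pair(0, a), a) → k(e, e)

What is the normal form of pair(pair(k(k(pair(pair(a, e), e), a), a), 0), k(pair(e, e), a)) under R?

1. pair(pair(k(k(pair(pair(a, e), e), a), a), 0), k(pair(e, e), a))  →  pair(pair(k(pair(a, e), a), 0), k(pair(e, e), a))   [R5 at 1.1.1]
2. pair(pair(k(pair(a, e), a), 0), k(pair(e, e), a))  →  pair(pair(a, 0), k(pair(e, e), a))   [R5 at 1.1]
3. pair(pair(a, 0), k(pair(e, e), a))  →  pair(pair(a, 0), e)   [R5 at 2]

pair(pair(a, 0), e)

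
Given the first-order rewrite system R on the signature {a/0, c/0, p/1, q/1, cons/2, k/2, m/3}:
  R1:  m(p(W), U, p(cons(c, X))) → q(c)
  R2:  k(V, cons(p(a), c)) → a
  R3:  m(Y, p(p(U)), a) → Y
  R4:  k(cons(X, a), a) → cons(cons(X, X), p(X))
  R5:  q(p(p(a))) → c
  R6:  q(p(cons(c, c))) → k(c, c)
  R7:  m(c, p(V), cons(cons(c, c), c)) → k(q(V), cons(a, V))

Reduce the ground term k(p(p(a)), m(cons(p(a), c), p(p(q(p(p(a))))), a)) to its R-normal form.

1. k(p(p(a)), m(cons(p(a), c), p(p(q(p(p(a))))), a))  →  k(p(p(a)), cons(p(a), c))   [R3 at 2]
2. k(p(p(a)), cons(p(a), c))  →  a   [R2 at ε]

a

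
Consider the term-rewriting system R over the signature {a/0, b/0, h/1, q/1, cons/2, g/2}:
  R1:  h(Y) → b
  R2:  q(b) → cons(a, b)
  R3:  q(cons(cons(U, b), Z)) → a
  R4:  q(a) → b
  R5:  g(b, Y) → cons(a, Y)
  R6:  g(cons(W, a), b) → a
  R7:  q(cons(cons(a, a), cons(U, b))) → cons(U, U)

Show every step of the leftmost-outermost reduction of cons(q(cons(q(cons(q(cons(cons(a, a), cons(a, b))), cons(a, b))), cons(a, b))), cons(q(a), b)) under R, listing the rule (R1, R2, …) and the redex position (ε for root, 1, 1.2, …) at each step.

cons(cons(a, a), cons(b, b))

1. cons(q(cons(q(cons(q(cons(cons(a, a), cons(a, b))), cons(a, b))), cons(a, b))), cons(q(a), b))  →  cons(q(cons(q(cons(cons(a, a), cons(a, b))), cons(a, b))), cons(q(a), b))   [R7 at 1.1.1.1.1]
2. cons(q(cons(q(cons(cons(a, a), cons(a, b))), cons(a, b))), cons(q(a), b))  →  cons(q(cons(cons(a, a), cons(a, b))), cons(q(a), b))   [R7 at 1.1.1]
3. cons(q(cons(cons(a, a), cons(a, b))), cons(q(a), b))  →  cons(cons(a, a), cons(q(a), b))   [R7 at 1]
4. cons(cons(a, a), cons(q(a), b))  →  cons(cons(a, a), cons(b, b))   [R4 at 2.1]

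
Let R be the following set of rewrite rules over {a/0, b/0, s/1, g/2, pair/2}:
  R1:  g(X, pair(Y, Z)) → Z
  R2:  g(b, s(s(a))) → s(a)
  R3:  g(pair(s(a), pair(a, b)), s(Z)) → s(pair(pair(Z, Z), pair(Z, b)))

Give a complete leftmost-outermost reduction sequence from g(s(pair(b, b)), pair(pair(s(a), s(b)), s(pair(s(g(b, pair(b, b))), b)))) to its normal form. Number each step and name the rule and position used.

1. g(s(pair(b, b)), pair(pair(s(a), s(b)), s(pair(s(g(b, pair(b, b))), b))))  →  s(pair(s(g(b, pair(b, b))), b))   [R1 at ε]
2. s(pair(s(g(b, pair(b, b))), b))  →  s(pair(s(b), b))   [R1 at 1.1.1]

s(pair(s(b), b))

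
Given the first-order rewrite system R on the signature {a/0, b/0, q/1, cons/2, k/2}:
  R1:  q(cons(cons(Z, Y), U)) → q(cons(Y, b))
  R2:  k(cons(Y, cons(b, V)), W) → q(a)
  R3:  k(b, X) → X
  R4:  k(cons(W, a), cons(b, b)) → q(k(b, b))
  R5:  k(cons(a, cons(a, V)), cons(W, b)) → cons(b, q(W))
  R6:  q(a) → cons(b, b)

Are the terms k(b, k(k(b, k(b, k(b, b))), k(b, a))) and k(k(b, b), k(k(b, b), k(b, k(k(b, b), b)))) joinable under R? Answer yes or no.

Reduce t₁ = k(b, k(k(b, k(b, k(b, b))), k(b, a))):
1. k(b, k(k(b, k(b, k(b, b))), k(b, a)))  →  k(k(b, k(b, k(b, b))), k(b, a))   [R3 at ε]
2. k(k(b, k(b, k(b, b))), k(b, a))  →  k(k(b, k(b, b)), k(b, a))   [R3 at 1]
3. k(k(b, k(b, b)), k(b, a))  →  k(k(b, b), k(b, a))   [R3 at 1]
4. k(k(b, b), k(b, a))  →  k(b, k(b, a))   [R3 at 1]
5. k(b, k(b, a))  →  k(b, a)   [R3 at ε]
6. k(b, a)  →  a   [R3 at ε]

Reduce t₂ = k(k(b, b), k(k(b, b), k(b, k(k(b, b), b)))):
1. k(k(b, b), k(k(b, b), k(b, k(k(b, b), b))))  →  k(b, k(k(b, b), k(b, k(k(b, b), b))))   [R3 at 1]
2. k(b, k(k(b, b), k(b, k(k(b, b), b))))  →  k(k(b, b), k(b, k(k(b, b), b)))   [R3 at ε]
3. k(k(b, b), k(b, k(k(b, b), b)))  →  k(b, k(b, k(k(b, b), b)))   [R3 at 1]
4. k(b, k(b, k(k(b, b), b)))  →  k(b, k(k(b, b), b))   [R3 at ε]
5. k(b, k(k(b, b), b))  →  k(k(b, b), b)   [R3 at ε]
6. k(k(b, b), b)  →  k(b, b)   [R3 at 1]
7. k(b, b)  →  b   [R3 at ε]

no — NF(t₁) = a, NF(t₂) = b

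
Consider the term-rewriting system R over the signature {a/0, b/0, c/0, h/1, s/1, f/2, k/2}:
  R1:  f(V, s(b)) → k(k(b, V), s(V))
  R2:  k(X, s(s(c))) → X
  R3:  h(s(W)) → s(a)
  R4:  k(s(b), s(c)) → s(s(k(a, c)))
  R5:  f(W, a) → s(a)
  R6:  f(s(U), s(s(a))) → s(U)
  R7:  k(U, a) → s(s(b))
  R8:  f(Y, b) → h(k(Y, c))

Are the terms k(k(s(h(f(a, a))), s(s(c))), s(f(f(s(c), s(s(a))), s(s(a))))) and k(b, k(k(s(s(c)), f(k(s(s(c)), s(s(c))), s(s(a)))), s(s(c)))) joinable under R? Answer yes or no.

no — NF(t₁) = s(s(a)), NF(t₂) = b

Reduce t₁ = k(k(s(h(f(a, a))), s(s(c))), s(f(f(s(c), s(s(a))), s(s(a))))):
1. k(k(s(h(f(a, a))), s(s(c))), s(f(f(s(c), s(s(a))), s(s(a)))))  →  k(s(h(f(a, a))), s(f(f(s(c), s(s(a))), s(s(a)))))   [R2 at 1]
2. k(s(h(f(a, a))), s(f(f(s(c), s(s(a))), s(s(a)))))  →  k(s(h(s(a))), s(f(f(s(c), s(s(a))), s(s(a)))))   [R5 at 1.1.1]
3. k(s(h(s(a))), s(f(f(s(c), s(s(a))), s(s(a)))))  →  k(s(s(a)), s(f(f(s(c), s(s(a))), s(s(a)))))   [R3 at 1.1]
4. k(s(s(a)), s(f(f(s(c), s(s(a))), s(s(a)))))  →  k(s(s(a)), s(f(s(c), s(s(a)))))   [R6 at 2.1.1]
5. k(s(s(a)), s(f(s(c), s(s(a)))))  →  k(s(s(a)), s(s(c)))   [R6 at 2.1]
6. k(s(s(a)), s(s(c)))  →  s(s(a))   [R2 at ε]

Reduce t₂ = k(b, k(k(s(s(c)), f(k(s(s(c)), s(s(c))), s(s(a)))), s(s(c)))):
1. k(b, k(k(s(s(c)), f(k(s(s(c)), s(s(c))), s(s(a)))), s(s(c))))  →  k(b, k(s(s(c)), f(k(s(s(c)), s(s(c))), s(s(a)))))   [R2 at 2]
2. k(b, k(s(s(c)), f(k(s(s(c)), s(s(c))), s(s(a)))))  →  k(b, k(s(s(c)), f(s(s(c)), s(s(a)))))   [R2 at 2.2.1]
3. k(b, k(s(s(c)), f(s(s(c)), s(s(a)))))  →  k(b, k(s(s(c)), s(s(c))))   [R6 at 2.2]
4. k(b, k(s(s(c)), s(s(c))))  →  k(b, s(s(c)))   [R2 at 2]
5. k(b, s(s(c)))  →  b   [R2 at ε]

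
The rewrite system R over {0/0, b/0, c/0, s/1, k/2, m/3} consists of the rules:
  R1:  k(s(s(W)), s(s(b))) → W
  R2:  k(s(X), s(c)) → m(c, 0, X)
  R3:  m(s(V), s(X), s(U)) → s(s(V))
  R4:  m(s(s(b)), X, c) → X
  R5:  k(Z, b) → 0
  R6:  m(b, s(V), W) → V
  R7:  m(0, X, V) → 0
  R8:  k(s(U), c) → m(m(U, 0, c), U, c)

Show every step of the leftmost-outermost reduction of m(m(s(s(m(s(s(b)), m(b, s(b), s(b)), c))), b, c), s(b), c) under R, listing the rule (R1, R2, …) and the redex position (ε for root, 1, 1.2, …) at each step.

b

1. m(m(s(s(m(s(s(b)), m(b, s(b), s(b)), c))), b, c), s(b), c)  →  m(m(s(s(m(b, s(b), s(b)))), b, c), s(b), c)   [R4 at 1.1.1.1]
2. m(m(s(s(m(b, s(b), s(b)))), b, c), s(b), c)  →  m(m(s(s(b)), b, c), s(b), c)   [R6 at 1.1.1.1]
3. m(m(s(s(b)), b, c), s(b), c)  →  m(b, s(b), c)   [R4 at 1]
4. m(b, s(b), c)  →  b   [R6 at ε]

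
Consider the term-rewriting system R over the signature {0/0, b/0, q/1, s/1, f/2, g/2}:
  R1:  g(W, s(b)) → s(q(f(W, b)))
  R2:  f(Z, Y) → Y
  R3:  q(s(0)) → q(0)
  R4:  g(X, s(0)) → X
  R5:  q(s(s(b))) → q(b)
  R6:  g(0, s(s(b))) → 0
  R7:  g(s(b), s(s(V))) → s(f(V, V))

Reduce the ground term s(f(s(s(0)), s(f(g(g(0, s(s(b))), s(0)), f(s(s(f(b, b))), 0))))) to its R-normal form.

1. s(f(s(s(0)), s(f(g(g(0, s(s(b))), s(0)), f(s(s(f(b, b))), 0)))))  →  s(s(f(g(g(0, s(s(b))), s(0)), f(s(s(f(b, b))), 0))))   [R2 at 1]
2. s(s(f(g(g(0, s(s(b))), s(0)), f(s(s(f(b, b))), 0))))  →  s(s(f(s(s(f(b, b))), 0)))   [R2 at 1.1]
3. s(s(f(s(s(f(b, b))), 0)))  →  s(s(0))   [R2 at 1.1]

s(s(0))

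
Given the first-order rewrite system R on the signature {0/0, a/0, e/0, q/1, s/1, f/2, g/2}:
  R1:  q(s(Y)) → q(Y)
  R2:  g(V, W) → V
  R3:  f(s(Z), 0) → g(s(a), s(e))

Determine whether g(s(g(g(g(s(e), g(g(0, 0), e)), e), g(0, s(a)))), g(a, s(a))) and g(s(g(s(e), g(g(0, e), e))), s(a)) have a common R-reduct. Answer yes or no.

yes — NF(t₁) = s(s(e)), NF(t₂) = s(s(e))

Reduce t₁ = g(s(g(g(g(s(e), g(g(0, 0), e)), e), g(0, s(a)))), g(a, s(a))):
1. g(s(g(g(g(s(e), g(g(0, 0), e)), e), g(0, s(a)))), g(a, s(a)))  →  s(g(g(g(s(e), g(g(0, 0), e)), e), g(0, s(a))))   [R2 at ε]
2. s(g(g(g(s(e), g(g(0, 0), e)), e), g(0, s(a))))  →  s(g(g(s(e), g(g(0, 0), e)), e))   [R2 at 1]
3. s(g(g(s(e), g(g(0, 0), e)), e))  →  s(g(s(e), g(g(0, 0), e)))   [R2 at 1]
4. s(g(s(e), g(g(0, 0), e)))  →  s(s(e))   [R2 at 1]

Reduce t₂ = g(s(g(s(e), g(g(0, e), e))), s(a)):
1. g(s(g(s(e), g(g(0, e), e))), s(a))  →  s(g(s(e), g(g(0, e), e)))   [R2 at ε]
2. s(g(s(e), g(g(0, e), e)))  →  s(s(e))   [R2 at 1]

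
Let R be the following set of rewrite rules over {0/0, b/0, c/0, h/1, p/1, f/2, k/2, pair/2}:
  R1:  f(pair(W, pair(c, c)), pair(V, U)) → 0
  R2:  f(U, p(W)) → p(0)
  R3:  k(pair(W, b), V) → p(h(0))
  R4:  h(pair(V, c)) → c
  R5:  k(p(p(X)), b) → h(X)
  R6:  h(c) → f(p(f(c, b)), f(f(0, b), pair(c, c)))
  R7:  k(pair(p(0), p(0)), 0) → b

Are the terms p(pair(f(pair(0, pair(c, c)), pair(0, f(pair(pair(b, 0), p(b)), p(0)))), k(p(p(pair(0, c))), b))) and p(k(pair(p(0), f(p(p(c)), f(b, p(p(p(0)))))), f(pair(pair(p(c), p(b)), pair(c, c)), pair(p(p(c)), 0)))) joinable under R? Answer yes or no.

Reduce t₁ = p(pair(f(pair(0, pair(c, c)), pair(0, f(pair(pair(b, 0), p(b)), p(0)))), k(p(p(pair(0, c))), b))):
1. p(pair(f(pair(0, pair(c, c)), pair(0, f(pair(pair(b, 0), p(b)), p(0)))), k(p(p(pair(0, c))), b)))  →  p(pair(0, k(p(p(pair(0, c))), b)))   [R1 at 1.1]
2. p(pair(0, k(p(p(pair(0, c))), b)))  →  p(pair(0, h(pair(0, c))))   [R5 at 1.2]
3. p(pair(0, h(pair(0, c))))  →  p(pair(0, c))   [R4 at 1.2]

Reduce t₂ = p(k(pair(p(0), f(p(p(c)), f(b, p(p(p(0)))))), f(pair(pair(p(c), p(b)), pair(c, c)), pair(p(p(c)), 0)))):
1. p(k(pair(p(0), f(p(p(c)), f(b, p(p(p(0)))))), f(pair(pair(p(c), p(b)), pair(c, c)), pair(p(p(c)), 0))))  →  p(k(pair(p(0), f(p(p(c)), p(0))), f(pair(pair(p(c), p(b)), pair(c, c)), pair(p(p(c)), 0))))   [R2 at 1.1.2.2]
2. p(k(pair(p(0), f(p(p(c)), p(0))), f(pair(pair(p(c), p(b)), pair(c, c)), pair(p(p(c)), 0))))  →  p(k(pair(p(0), p(0)), f(pair(pair(p(c), p(b)), pair(c, c)), pair(p(p(c)), 0))))   [R2 at 1.1.2]
3. p(k(pair(p(0), p(0)), f(pair(pair(p(c), p(b)), pair(c, c)), pair(p(p(c)), 0))))  →  p(k(pair(p(0), p(0)), 0))   [R1 at 1.2]
4. p(k(pair(p(0), p(0)), 0))  →  p(b)   [R7 at 1]

no — NF(t₁) = p(pair(0, c)), NF(t₂) = p(b)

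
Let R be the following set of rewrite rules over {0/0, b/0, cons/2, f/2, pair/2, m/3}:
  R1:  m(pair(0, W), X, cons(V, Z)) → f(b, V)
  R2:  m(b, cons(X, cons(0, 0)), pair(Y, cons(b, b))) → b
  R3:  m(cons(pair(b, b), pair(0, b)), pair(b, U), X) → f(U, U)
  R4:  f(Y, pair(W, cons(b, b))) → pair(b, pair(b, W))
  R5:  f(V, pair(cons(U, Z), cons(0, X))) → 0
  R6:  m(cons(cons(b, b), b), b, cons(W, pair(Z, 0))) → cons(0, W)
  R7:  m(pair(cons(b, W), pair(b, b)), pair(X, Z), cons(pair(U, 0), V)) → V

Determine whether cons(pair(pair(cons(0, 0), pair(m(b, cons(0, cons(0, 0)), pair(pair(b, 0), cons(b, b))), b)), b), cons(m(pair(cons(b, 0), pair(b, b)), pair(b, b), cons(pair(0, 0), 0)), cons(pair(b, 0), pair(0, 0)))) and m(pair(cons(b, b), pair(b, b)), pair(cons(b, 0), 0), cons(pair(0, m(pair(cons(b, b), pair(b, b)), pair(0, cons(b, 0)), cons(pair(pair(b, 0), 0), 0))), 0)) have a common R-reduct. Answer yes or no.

Reduce t₁ = cons(pair(pair(cons(0, 0), pair(m(b, cons(0, cons(0, 0)), pair(pair(b, 0), cons(b, b))), b)), b), cons(m(pair(cons(b, 0), pair(b, b)), pair(b, b), cons(pair(0, 0), 0)), cons(pair(b, 0), pair(0, 0)))):
1. cons(pair(pair(cons(0, 0), pair(m(b, cons(0, cons(0, 0)), pair(pair(b, 0), cons(b, b))), b)), b), cons(m(pair(cons(b, 0), pair(b, b)), pair(b, b), cons(pair(0, 0), 0)), cons(pair(b, 0), pair(0, 0))))  →  cons(pair(pair(cons(0, 0), pair(b, b)), b), cons(m(pair(cons(b, 0), pair(b, b)), pair(b, b), cons(pair(0, 0), 0)), cons(pair(b, 0), pair(0, 0))))   [R2 at 1.1.2.1]
2. cons(pair(pair(cons(0, 0), pair(b, b)), b), cons(m(pair(cons(b, 0), pair(b, b)), pair(b, b), cons(pair(0, 0), 0)), cons(pair(b, 0), pair(0, 0))))  →  cons(pair(pair(cons(0, 0), pair(b, b)), b), cons(0, cons(pair(b, 0), pair(0, 0))))   [R7 at 2.1]

Reduce t₂ = m(pair(cons(b, b), pair(b, b)), pair(cons(b, 0), 0), cons(pair(0, m(pair(cons(b, b), pair(b, b)), pair(0, cons(b, 0)), cons(pair(pair(b, 0), 0), 0))), 0)):
1. m(pair(cons(b, b), pair(b, b)), pair(cons(b, 0), 0), cons(pair(0, m(pair(cons(b, b), pair(b, b)), pair(0, cons(b, 0)), cons(pair(pair(b, 0), 0), 0))), 0))  →  m(pair(cons(b, b), pair(b, b)), pair(cons(b, 0), 0), cons(pair(0, 0), 0))   [R7 at 3.1.2]
2. m(pair(cons(b, b), pair(b, b)), pair(cons(b, 0), 0), cons(pair(0, 0), 0))  →  0   [R7 at ε]

no — NF(t₁) = cons(pair(pair(cons(0, 0), pair(b, b)), b), cons(0, cons(pair(b, 0), pair(0, 0)))), NF(t₂) = 0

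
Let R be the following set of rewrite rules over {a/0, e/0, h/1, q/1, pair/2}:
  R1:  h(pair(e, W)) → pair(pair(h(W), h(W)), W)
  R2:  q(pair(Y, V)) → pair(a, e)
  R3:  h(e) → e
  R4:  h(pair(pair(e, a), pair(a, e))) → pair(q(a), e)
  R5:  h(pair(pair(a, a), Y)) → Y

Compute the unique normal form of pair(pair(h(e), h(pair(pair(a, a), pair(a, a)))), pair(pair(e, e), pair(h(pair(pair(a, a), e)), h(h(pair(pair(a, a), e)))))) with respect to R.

1. pair(pair(h(e), h(pair(pair(a, a), pair(a, a)))), pair(pair(e, e), pair(h(pair(pair(a, a), e)), h(h(pair(pair(a, a), e))))))  →  pair(pair(e, h(pair(pair(a, a), pair(a, a)))), pair(pair(e, e), pair(h(pair(pair(a, a), e)), h(h(pair(pair(a, a), e))))))   [R3 at 1.1]
2. pair(pair(e, h(pair(pair(a, a), pair(a, a)))), pair(pair(e, e), pair(h(pair(pair(a, a), e)), h(h(pair(pair(a, a), e))))))  →  pair(pair(e, pair(a, a)), pair(pair(e, e), pair(h(pair(pair(a, a), e)), h(h(pair(pair(a, a), e))))))   [R5 at 1.2]
3. pair(pair(e, pair(a, a)), pair(pair(e, e), pair(h(pair(pair(a, a), e)), h(h(pair(pair(a, a), e))))))  →  pair(pair(e, pair(a, a)), pair(pair(e, e), pair(e, h(h(pair(pair(a, a), e))))))   [R5 at 2.2.1]
4. pair(pair(e, pair(a, a)), pair(pair(e, e), pair(e, h(h(pair(pair(a, a), e))))))  →  pair(pair(e, pair(a, a)), pair(pair(e, e), pair(e, h(e))))   [R5 at 2.2.2.1]
5. pair(pair(e, pair(a, a)), pair(pair(e, e), pair(e, h(e))))  →  pair(pair(e, pair(a, a)), pair(pair(e, e), pair(e, e)))   [R3 at 2.2.2]

pair(pair(e, pair(a, a)), pair(pair(e, e), pair(e, e)))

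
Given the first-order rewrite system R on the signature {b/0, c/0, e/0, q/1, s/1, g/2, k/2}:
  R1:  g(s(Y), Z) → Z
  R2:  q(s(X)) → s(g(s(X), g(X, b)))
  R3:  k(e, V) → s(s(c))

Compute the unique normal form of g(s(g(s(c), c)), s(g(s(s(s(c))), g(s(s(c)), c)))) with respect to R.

1. g(s(g(s(c), c)), s(g(s(s(s(c))), g(s(s(c)), c))))  →  s(g(s(s(s(c))), g(s(s(c)), c)))   [R1 at ε]
2. s(g(s(s(s(c))), g(s(s(c)), c)))  →  s(g(s(s(c)), c))   [R1 at 1]
3. s(g(s(s(c)), c))  →  s(c)   [R1 at 1]

s(c)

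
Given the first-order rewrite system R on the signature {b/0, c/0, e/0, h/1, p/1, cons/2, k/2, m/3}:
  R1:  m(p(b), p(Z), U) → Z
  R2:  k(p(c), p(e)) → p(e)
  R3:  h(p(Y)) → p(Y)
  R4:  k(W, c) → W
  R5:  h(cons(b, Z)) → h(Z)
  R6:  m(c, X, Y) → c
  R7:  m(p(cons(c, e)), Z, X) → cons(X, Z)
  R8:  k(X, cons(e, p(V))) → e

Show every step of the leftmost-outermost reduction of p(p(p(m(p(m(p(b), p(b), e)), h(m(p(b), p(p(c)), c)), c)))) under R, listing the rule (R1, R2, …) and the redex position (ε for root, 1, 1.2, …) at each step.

p(p(p(c)))

1. p(p(p(m(p(m(p(b), p(b), e)), h(m(p(b), p(p(c)), c)), c))))  →  p(p(p(m(p(b), h(m(p(b), p(p(c)), c)), c))))   [R1 at 1.1.1.1.1]
2. p(p(p(m(p(b), h(m(p(b), p(p(c)), c)), c))))  →  p(p(p(m(p(b), h(p(c)), c))))   [R1 at 1.1.1.2.1]
3. p(p(p(m(p(b), h(p(c)), c))))  →  p(p(p(m(p(b), p(c), c))))   [R3 at 1.1.1.2]
4. p(p(p(m(p(b), p(c), c))))  →  p(p(p(c)))   [R1 at 1.1.1]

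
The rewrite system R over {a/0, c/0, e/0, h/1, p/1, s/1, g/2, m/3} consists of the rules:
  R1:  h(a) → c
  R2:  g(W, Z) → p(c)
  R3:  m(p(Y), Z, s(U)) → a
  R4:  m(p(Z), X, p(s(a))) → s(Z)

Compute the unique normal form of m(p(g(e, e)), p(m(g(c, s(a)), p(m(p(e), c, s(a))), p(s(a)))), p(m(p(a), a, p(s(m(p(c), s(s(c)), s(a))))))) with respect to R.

s(p(c))

1. m(p(g(e, e)), p(m(g(c, s(a)), p(m(p(e), c, s(a))), p(s(a)))), p(m(p(a), a, p(s(m(p(c), s(s(c)), s(a)))))))  →  m(p(p(c)), p(m(g(c, s(a)), p(m(p(e), c, s(a))), p(s(a)))), p(m(p(a), a, p(s(m(p(c), s(s(c)), s(a)))))))   [R2 at 1.1]
2. m(p(p(c)), p(m(g(c, s(a)), p(m(p(e), c, s(a))), p(s(a)))), p(m(p(a), a, p(s(m(p(c), s(s(c)), s(a)))))))  →  m(p(p(c)), p(m(p(c), p(m(p(e), c, s(a))), p(s(a)))), p(m(p(a), a, p(s(m(p(c), s(s(c)), s(a)))))))   [R2 at 2.1.1]
3. m(p(p(c)), p(m(p(c), p(m(p(e), c, s(a))), p(s(a)))), p(m(p(a), a, p(s(m(p(c), s(s(c)), s(a)))))))  →  m(p(p(c)), p(s(c)), p(m(p(a), a, p(s(m(p(c), s(s(c)), s(a)))))))   [R4 at 2.1]
4. m(p(p(c)), p(s(c)), p(m(p(a), a, p(s(m(p(c), s(s(c)), s(a)))))))  →  m(p(p(c)), p(s(c)), p(m(p(a), a, p(s(a)))))   [R3 at 3.1.3.1.1]
5. m(p(p(c)), p(s(c)), p(m(p(a), a, p(s(a)))))  →  m(p(p(c)), p(s(c)), p(s(a)))   [R4 at 3.1]
6. m(p(p(c)), p(s(c)), p(s(a)))  →  s(p(c))   [R4 at ε]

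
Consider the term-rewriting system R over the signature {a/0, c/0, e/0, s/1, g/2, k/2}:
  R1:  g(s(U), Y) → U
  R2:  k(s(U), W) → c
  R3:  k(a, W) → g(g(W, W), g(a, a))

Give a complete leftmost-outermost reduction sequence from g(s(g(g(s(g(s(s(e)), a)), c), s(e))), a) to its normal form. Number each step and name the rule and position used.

1. g(s(g(g(s(g(s(s(e)), a)), c), s(e))), a)  →  g(g(s(g(s(s(e)), a)), c), s(e))   [R1 at ε]
2. g(g(s(g(s(s(e)), a)), c), s(e))  →  g(g(s(s(e)), a), s(e))   [R1 at 1]
3. g(g(s(s(e)), a), s(e))  →  g(s(e), s(e))   [R1 at 1]
4. g(s(e), s(e))  →  e   [R1 at ε]

e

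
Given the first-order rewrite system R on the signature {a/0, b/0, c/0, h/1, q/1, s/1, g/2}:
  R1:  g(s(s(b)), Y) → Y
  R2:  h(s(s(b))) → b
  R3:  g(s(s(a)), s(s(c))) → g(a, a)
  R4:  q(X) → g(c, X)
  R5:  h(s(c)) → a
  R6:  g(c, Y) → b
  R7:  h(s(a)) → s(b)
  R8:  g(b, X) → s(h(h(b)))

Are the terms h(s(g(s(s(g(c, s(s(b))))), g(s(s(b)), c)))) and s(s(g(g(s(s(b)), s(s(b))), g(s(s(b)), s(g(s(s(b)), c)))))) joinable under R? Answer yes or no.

no — NF(t₁) = a, NF(t₂) = s(s(s(c)))

Reduce t₁ = h(s(g(s(s(g(c, s(s(b))))), g(s(s(b)), c)))):
1. h(s(g(s(s(g(c, s(s(b))))), g(s(s(b)), c))))  →  h(s(g(s(s(b)), g(s(s(b)), c))))   [R6 at 1.1.1.1.1]
2. h(s(g(s(s(b)), g(s(s(b)), c))))  →  h(s(g(s(s(b)), c)))   [R1 at 1.1]
3. h(s(g(s(s(b)), c)))  →  h(s(c))   [R1 at 1.1]
4. h(s(c))  →  a   [R5 at ε]

Reduce t₂ = s(s(g(g(s(s(b)), s(s(b))), g(s(s(b)), s(g(s(s(b)), c)))))):
1. s(s(g(g(s(s(b)), s(s(b))), g(s(s(b)), s(g(s(s(b)), c))))))  →  s(s(g(s(s(b)), g(s(s(b)), s(g(s(s(b)), c))))))   [R1 at 1.1.1]
2. s(s(g(s(s(b)), g(s(s(b)), s(g(s(s(b)), c))))))  →  s(s(g(s(s(b)), s(g(s(s(b)), c)))))   [R1 at 1.1]
3. s(s(g(s(s(b)), s(g(s(s(b)), c)))))  →  s(s(s(g(s(s(b)), c))))   [R1 at 1.1]
4. s(s(s(g(s(s(b)), c))))  →  s(s(s(c)))   [R1 at 1.1.1]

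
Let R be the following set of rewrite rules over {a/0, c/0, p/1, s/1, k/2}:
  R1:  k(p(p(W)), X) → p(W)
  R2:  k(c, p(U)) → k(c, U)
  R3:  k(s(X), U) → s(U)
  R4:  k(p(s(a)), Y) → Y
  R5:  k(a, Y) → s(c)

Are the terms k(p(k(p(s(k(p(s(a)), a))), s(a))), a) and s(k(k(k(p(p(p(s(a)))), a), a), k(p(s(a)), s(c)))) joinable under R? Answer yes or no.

Reduce t₁ = k(p(k(p(s(k(p(s(a)), a))), s(a))), a):
1. k(p(k(p(s(k(p(s(a)), a))), s(a))), a)  →  k(p(k(p(s(a)), s(a))), a)   [R4 at 1.1.1.1.1]
2. k(p(k(p(s(a)), s(a))), a)  →  k(p(s(a)), a)   [R4 at 1.1]
3. k(p(s(a)), a)  →  a   [R4 at ε]

Reduce t₂ = s(k(k(k(p(p(p(s(a)))), a), a), k(p(s(a)), s(c)))):
1. s(k(k(k(p(p(p(s(a)))), a), a), k(p(s(a)), s(c))))  →  s(k(k(p(p(s(a))), a), k(p(s(a)), s(c))))   [R1 at 1.1.1]
2. s(k(k(p(p(s(a))), a), k(p(s(a)), s(c))))  →  s(k(p(s(a)), k(p(s(a)), s(c))))   [R1 at 1.1]
3. s(k(p(s(a)), k(p(s(a)), s(c))))  →  s(k(p(s(a)), s(c)))   [R4 at 1]
4. s(k(p(s(a)), s(c)))  →  s(s(c))   [R4 at 1]

no — NF(t₁) = a, NF(t₂) = s(s(c))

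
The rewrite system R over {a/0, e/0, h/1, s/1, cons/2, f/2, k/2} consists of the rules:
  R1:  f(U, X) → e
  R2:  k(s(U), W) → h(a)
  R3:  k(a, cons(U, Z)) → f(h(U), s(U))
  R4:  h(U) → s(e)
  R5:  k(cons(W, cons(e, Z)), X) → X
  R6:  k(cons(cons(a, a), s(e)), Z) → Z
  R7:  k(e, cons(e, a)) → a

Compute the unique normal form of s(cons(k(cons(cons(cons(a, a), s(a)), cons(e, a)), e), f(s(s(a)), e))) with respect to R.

1. s(cons(k(cons(cons(cons(a, a), s(a)), cons(e, a)), e), f(s(s(a)), e)))  →  s(cons(e, f(s(s(a)), e)))   [R5 at 1.1]
2. s(cons(e, f(s(s(a)), e)))  →  s(cons(e, e))   [R1 at 1.2]

s(cons(e, e))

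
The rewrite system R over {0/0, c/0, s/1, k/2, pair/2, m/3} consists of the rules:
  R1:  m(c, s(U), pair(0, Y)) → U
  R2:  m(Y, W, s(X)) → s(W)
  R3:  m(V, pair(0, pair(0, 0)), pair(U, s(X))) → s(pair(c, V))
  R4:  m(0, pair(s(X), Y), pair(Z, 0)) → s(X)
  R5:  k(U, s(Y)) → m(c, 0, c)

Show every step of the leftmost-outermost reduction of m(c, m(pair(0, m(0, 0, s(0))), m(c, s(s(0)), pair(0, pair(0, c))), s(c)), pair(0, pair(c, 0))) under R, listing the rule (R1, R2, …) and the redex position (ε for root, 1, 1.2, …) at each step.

1. m(c, m(pair(0, m(0, 0, s(0))), m(c, s(s(0)), pair(0, pair(0, c))), s(c)), pair(0, pair(c, 0)))  →  m(c, s(m(c, s(s(0)), pair(0, pair(0, c)))), pair(0, pair(c, 0)))   [R2 at 2]
2. m(c, s(m(c, s(s(0)), pair(0, pair(0, c)))), pair(0, pair(c, 0)))  →  m(c, s(s(0)), pair(0, pair(0, c)))   [R1 at ε]
3. m(c, s(s(0)), pair(0, pair(0, c)))  →  s(0)   [R1 at ε]

s(0)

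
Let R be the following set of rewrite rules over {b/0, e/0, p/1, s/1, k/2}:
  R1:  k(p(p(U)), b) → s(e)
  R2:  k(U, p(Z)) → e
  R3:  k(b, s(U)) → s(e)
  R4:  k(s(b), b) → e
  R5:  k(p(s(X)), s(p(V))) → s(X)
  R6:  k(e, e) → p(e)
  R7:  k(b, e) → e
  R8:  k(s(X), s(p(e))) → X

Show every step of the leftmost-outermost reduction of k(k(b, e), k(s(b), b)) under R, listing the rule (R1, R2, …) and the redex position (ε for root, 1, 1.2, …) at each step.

1. k(k(b, e), k(s(b), b))  →  k(e, k(s(b), b))   [R7 at 1]
2. k(e, k(s(b), b))  →  k(e, e)   [R4 at 2]
3. k(e, e)  →  p(e)   [R6 at ε]

p(e)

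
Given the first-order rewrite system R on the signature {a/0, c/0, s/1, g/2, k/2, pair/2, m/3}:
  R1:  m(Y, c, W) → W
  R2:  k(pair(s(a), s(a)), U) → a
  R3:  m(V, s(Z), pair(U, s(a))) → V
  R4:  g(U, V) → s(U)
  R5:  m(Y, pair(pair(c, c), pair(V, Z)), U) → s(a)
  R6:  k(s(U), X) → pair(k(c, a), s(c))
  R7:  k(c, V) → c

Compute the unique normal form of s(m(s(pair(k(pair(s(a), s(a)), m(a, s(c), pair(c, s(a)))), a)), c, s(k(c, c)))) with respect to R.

1. s(m(s(pair(k(pair(s(a), s(a)), m(a, s(c), pair(c, s(a)))), a)), c, s(k(c, c))))  →  s(s(k(c, c)))   [R1 at 1]
2. s(s(k(c, c)))  →  s(s(c))   [R7 at 1.1]

s(s(c))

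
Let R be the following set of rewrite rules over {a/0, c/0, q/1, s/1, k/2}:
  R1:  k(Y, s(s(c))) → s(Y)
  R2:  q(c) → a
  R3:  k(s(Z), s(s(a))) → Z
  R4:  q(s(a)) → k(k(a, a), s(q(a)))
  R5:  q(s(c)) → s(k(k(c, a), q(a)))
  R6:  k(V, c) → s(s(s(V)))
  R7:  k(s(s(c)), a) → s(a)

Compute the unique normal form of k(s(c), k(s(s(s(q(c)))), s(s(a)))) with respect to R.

1. k(s(c), k(s(s(s(q(c)))), s(s(a))))  →  k(s(c), s(s(q(c))))   [R3 at 2]
2. k(s(c), s(s(q(c))))  →  k(s(c), s(s(a)))   [R2 at 2.1.1]
3. k(s(c), s(s(a)))  →  c   [R3 at ε]

c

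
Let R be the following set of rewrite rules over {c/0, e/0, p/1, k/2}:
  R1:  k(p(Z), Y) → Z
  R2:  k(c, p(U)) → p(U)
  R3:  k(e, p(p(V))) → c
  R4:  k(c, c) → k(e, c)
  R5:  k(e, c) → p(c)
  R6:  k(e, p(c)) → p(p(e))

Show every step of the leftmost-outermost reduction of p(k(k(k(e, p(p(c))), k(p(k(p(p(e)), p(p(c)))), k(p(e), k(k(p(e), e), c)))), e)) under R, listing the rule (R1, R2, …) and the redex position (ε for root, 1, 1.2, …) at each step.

1. p(k(k(k(e, p(p(c))), k(p(k(p(p(e)), p(p(c)))), k(p(e), k(k(p(e), e), c)))), e))  →  p(k(k(c, k(p(k(p(p(e)), p(p(c)))), k(p(e), k(k(p(e), e), c)))), e))   [R3 at 1.1.1]
2. p(k(k(c, k(p(k(p(p(e)), p(p(c)))), k(p(e), k(k(p(e), e), c)))), e))  →  p(k(k(c, k(p(p(e)), p(p(c)))), e))   [R1 at 1.1.2]
3. p(k(k(c, k(p(p(e)), p(p(c)))), e))  →  p(k(k(c, p(e)), e))   [R1 at 1.1.2]
4. p(k(k(c, p(e)), e))  →  p(k(p(e), e))   [R2 at 1.1]
5. p(k(p(e), e))  →  p(e)   [R1 at 1]

p(e)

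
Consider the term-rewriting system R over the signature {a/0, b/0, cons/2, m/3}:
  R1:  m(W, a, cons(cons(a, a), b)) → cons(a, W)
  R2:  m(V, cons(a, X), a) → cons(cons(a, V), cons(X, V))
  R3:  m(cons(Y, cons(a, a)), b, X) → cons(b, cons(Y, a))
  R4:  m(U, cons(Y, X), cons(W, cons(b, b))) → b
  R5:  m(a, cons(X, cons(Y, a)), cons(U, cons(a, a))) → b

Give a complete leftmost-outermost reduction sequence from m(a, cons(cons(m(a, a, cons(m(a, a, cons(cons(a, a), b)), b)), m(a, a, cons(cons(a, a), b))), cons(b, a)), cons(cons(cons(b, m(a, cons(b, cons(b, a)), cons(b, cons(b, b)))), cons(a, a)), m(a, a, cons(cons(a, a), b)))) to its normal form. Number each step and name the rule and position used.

b

1. m(a, cons(cons(m(a, a, cons(m(a, a, cons(cons(a, a), b)), b)), m(a, a, cons(cons(a, a), b))), cons(b, a)), cons(cons(cons(b, m(a, cons(b, cons(b, a)), cons(b, cons(b, b)))), cons(a, a)), m(a, a, cons(cons(a, a), b))))  →  m(a, cons(cons(m(a, a, cons(cons(a, a), b)), m(a, a, cons(cons(a, a), b))), cons(b, a)), cons(cons(cons(b, m(a, cons(b, cons(b, a)), cons(b, cons(b, b)))), cons(a, a)), m(a, a, cons(cons(a, a), b))))   [R1 at 2.1.1.3.1]
2. m(a, cons(cons(m(a, a, cons(cons(a, a), b)), m(a, a, cons(cons(a, a), b))), cons(b, a)), cons(cons(cons(b, m(a, cons(b, cons(b, a)), cons(b, cons(b, b)))), cons(a, a)), m(a, a, cons(cons(a, a), b))))  →  m(a, cons(cons(cons(a, a), m(a, a, cons(cons(a, a), b))), cons(b, a)), cons(cons(cons(b, m(a, cons(b, cons(b, a)), cons(b, cons(b, b)))), cons(a, a)), m(a, a, cons(cons(a, a), b))))   [R1 at 2.1.1]
3. m(a, cons(cons(cons(a, a), m(a, a, cons(cons(a, a), b))), cons(b, a)), cons(cons(cons(b, m(a, cons(b, cons(b, a)), cons(b, cons(b, b)))), cons(a, a)), m(a, a, cons(cons(a, a), b))))  →  m(a, cons(cons(cons(a, a), cons(a, a)), cons(b, a)), cons(cons(cons(b, m(a, cons(b, cons(b, a)), cons(b, cons(b, b)))), cons(a, a)), m(a, a, cons(cons(a, a), b))))   [R1 at 2.1.2]
4. m(a, cons(cons(cons(a, a), cons(a, a)), cons(b, a)), cons(cons(cons(b, m(a, cons(b, cons(b, a)), cons(b, cons(b, b)))), cons(a, a)), m(a, a, cons(cons(a, a), b))))  →  m(a, cons(cons(cons(a, a), cons(a, a)), cons(b, a)), cons(cons(cons(b, b), cons(a, a)), m(a, a, cons(cons(a, a), b))))   [R4 at 3.1.1.2]
5. m(a, cons(cons(cons(a, a), cons(a, a)), cons(b, a)), cons(cons(cons(b, b), cons(a, a)), m(a, a, cons(cons(a, a), b))))  →  m(a, cons(cons(cons(a, a), cons(a, a)), cons(b, a)), cons(cons(cons(b, b), cons(a, a)), cons(a, a)))   [R1 at 3.2]
6. m(a, cons(cons(cons(a, a), cons(a, a)), cons(b, a)), cons(cons(cons(b, b), cons(a, a)), cons(a, a)))  →  b   [R5 at ε]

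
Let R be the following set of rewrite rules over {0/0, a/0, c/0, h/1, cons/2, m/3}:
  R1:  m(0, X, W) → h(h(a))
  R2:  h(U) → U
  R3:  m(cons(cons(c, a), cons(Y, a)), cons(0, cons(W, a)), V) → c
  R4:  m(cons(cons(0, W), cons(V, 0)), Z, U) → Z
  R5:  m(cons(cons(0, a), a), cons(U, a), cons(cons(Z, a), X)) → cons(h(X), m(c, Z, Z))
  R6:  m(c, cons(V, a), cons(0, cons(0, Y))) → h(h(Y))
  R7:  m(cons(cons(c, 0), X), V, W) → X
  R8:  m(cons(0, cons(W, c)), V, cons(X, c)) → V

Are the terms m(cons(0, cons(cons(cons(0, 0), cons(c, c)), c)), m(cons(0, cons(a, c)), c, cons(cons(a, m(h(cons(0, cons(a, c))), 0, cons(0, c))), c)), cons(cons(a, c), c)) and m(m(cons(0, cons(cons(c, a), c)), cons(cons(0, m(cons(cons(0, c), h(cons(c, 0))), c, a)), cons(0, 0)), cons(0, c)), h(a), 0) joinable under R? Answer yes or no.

no — NF(t₁) = c, NF(t₂) = a

Reduce t₁ = m(cons(0, cons(cons(cons(0, 0), cons(c, c)), c)), m(cons(0, cons(a, c)), c, cons(cons(a, m(h(cons(0, cons(a, c))), 0, cons(0, c))), c)), cons(cons(a, c), c)):
1. m(cons(0, cons(cons(cons(0, 0), cons(c, c)), c)), m(cons(0, cons(a, c)), c, cons(cons(a, m(h(cons(0, cons(a, c))), 0, cons(0, c))), c)), cons(cons(a, c), c))  →  m(cons(0, cons(a, c)), c, cons(cons(a, m(h(cons(0, cons(a, c))), 0, cons(0, c))), c))   [R8 at ε]
2. m(cons(0, cons(a, c)), c, cons(cons(a, m(h(cons(0, cons(a, c))), 0, cons(0, c))), c))  →  c   [R8 at ε]

Reduce t₂ = m(m(cons(0, cons(cons(c, a), c)), cons(cons(0, m(cons(cons(0, c), h(cons(c, 0))), c, a)), cons(0, 0)), cons(0, c)), h(a), 0):
1. m(m(cons(0, cons(cons(c, a), c)), cons(cons(0, m(cons(cons(0, c), h(cons(c, 0))), c, a)), cons(0, 0)), cons(0, c)), h(a), 0)  →  m(cons(cons(0, m(cons(cons(0, c), h(cons(c, 0))), c, a)), cons(0, 0)), h(a), 0)   [R8 at 1]
2. m(cons(cons(0, m(cons(cons(0, c), h(cons(c, 0))), c, a)), cons(0, 0)), h(a), 0)  →  h(a)   [R4 at ε]
3. h(a)  →  a   [R2 at ε]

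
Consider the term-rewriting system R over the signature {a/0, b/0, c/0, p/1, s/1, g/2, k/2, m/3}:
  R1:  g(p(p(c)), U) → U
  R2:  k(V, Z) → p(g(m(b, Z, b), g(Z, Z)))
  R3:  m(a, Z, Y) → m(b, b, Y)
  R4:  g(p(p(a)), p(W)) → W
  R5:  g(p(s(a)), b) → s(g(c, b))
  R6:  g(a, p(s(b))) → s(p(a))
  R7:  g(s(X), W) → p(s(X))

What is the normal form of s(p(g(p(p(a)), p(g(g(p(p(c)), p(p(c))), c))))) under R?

1. s(p(g(p(p(a)), p(g(g(p(p(c)), p(p(c))), c)))))  →  s(p(g(g(p(p(c)), p(p(c))), c)))   [R4 at 1.1]
2. s(p(g(g(p(p(c)), p(p(c))), c)))  →  s(p(g(p(p(c)), c)))   [R1 at 1.1.1]
3. s(p(g(p(p(c)), c)))  →  s(p(c))   [R1 at 1.1]

s(p(c))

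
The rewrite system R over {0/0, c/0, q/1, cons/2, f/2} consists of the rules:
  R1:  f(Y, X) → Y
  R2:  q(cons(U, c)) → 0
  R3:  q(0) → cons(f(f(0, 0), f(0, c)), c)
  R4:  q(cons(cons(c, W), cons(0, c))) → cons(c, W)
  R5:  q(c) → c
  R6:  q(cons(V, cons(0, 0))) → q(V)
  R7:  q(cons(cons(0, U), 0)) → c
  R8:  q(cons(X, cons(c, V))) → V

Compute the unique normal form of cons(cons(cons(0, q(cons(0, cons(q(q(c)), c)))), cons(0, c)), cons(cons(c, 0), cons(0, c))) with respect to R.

cons(cons(cons(0, c), cons(0, c)), cons(cons(c, 0), cons(0, c)))

1. cons(cons(cons(0, q(cons(0, cons(q(q(c)), c)))), cons(0, c)), cons(cons(c, 0), cons(0, c)))  →  cons(cons(cons(0, q(cons(0, cons(q(c), c)))), cons(0, c)), cons(cons(c, 0), cons(0, c)))   [R5 at 1.1.2.1.2.1.1]
2. cons(cons(cons(0, q(cons(0, cons(q(c), c)))), cons(0, c)), cons(cons(c, 0), cons(0, c)))  →  cons(cons(cons(0, q(cons(0, cons(c, c)))), cons(0, c)), cons(cons(c, 0), cons(0, c)))   [R5 at 1.1.2.1.2.1]
3. cons(cons(cons(0, q(cons(0, cons(c, c)))), cons(0, c)), cons(cons(c, 0), cons(0, c)))  →  cons(cons(cons(0, c), cons(0, c)), cons(cons(c, 0), cons(0, c)))   [R8 at 1.1.2]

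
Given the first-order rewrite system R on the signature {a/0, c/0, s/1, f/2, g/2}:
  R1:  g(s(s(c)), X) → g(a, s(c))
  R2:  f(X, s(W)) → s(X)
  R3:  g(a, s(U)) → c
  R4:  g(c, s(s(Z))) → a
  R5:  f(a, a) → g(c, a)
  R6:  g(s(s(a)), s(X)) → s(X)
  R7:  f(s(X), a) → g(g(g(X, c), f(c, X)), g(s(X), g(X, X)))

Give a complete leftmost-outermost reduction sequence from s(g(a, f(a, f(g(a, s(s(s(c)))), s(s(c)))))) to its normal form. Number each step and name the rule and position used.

s(c)

1. s(g(a, f(a, f(g(a, s(s(s(c)))), s(s(c))))))  →  s(g(a, f(a, s(g(a, s(s(s(c))))))))   [R2 at 1.2.2]
2. s(g(a, f(a, s(g(a, s(s(s(c))))))))  →  s(g(a, s(a)))   [R2 at 1.2]
3. s(g(a, s(a)))  →  s(c)   [R3 at 1]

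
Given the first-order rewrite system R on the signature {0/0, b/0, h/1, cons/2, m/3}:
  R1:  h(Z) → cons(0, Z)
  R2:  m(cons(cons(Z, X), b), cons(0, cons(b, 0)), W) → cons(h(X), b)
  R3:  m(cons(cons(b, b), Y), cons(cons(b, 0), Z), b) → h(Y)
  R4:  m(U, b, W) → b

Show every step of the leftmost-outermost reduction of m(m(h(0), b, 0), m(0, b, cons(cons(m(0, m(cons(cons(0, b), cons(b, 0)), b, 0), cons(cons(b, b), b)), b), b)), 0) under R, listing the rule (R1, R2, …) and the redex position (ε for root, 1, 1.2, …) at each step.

1. m(m(h(0), b, 0), m(0, b, cons(cons(m(0, m(cons(cons(0, b), cons(b, 0)), b, 0), cons(cons(b, b), b)), b), b)), 0)  →  m(b, m(0, b, cons(cons(m(0, m(cons(cons(0, b), cons(b, 0)), b, 0), cons(cons(b, b), b)), b), b)), 0)   [R4 at 1]
2. m(b, m(0, b, cons(cons(m(0, m(cons(cons(0, b), cons(b, 0)), b, 0), cons(cons(b, b), b)), b), b)), 0)  →  m(b, b, 0)   [R4 at 2]
3. m(b, b, 0)  →  b   [R4 at ε]

b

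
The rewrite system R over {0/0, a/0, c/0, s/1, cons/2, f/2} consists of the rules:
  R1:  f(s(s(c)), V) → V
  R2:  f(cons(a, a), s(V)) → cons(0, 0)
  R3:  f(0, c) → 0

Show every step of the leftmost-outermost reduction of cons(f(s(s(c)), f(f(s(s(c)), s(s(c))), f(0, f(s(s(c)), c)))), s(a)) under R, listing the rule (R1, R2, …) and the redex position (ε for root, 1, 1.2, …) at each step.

1. cons(f(s(s(c)), f(f(s(s(c)), s(s(c))), f(0, f(s(s(c)), c)))), s(a))  →  cons(f(f(s(s(c)), s(s(c))), f(0, f(s(s(c)), c))), s(a))   [R1 at 1]
2. cons(f(f(s(s(c)), s(s(c))), f(0, f(s(s(c)), c))), s(a))  →  cons(f(s(s(c)), f(0, f(s(s(c)), c))), s(a))   [R1 at 1.1]
3. cons(f(s(s(c)), f(0, f(s(s(c)), c))), s(a))  →  cons(f(0, f(s(s(c)), c)), s(a))   [R1 at 1]
4. cons(f(0, f(s(s(c)), c)), s(a))  →  cons(f(0, c), s(a))   [R1 at 1.2]
5. cons(f(0, c), s(a))  →  cons(0, s(a))   [R3 at 1]

cons(0, s(a))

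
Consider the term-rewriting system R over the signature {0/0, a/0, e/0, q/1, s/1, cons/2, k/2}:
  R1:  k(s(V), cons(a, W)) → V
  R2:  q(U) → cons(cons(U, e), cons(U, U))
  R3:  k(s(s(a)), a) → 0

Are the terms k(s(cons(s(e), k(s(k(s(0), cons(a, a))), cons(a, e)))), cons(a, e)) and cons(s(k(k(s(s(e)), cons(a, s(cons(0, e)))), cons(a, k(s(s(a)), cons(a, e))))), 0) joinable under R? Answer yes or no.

Reduce t₁ = k(s(cons(s(e), k(s(k(s(0), cons(a, a))), cons(a, e)))), cons(a, e)):
1. k(s(cons(s(e), k(s(k(s(0), cons(a, a))), cons(a, e)))), cons(a, e))  →  cons(s(e), k(s(k(s(0), cons(a, a))), cons(a, e)))   [R1 at ε]
2. cons(s(e), k(s(k(s(0), cons(a, a))), cons(a, e)))  →  cons(s(e), k(s(0), cons(a, a)))   [R1 at 2]
3. cons(s(e), k(s(0), cons(a, a)))  →  cons(s(e), 0)   [R1 at 2]

Reduce t₂ = cons(s(k(k(s(s(e)), cons(a, s(cons(0, e)))), cons(a, k(s(s(a)), cons(a, e))))), 0):
1. cons(s(k(k(s(s(e)), cons(a, s(cons(0, e)))), cons(a, k(s(s(a)), cons(a, e))))), 0)  →  cons(s(k(s(e), cons(a, k(s(s(a)), cons(a, e))))), 0)   [R1 at 1.1.1]
2. cons(s(k(s(e), cons(a, k(s(s(a)), cons(a, e))))), 0)  →  cons(s(e), 0)   [R1 at 1.1]

yes — NF(t₁) = cons(s(e), 0), NF(t₂) = cons(s(e), 0)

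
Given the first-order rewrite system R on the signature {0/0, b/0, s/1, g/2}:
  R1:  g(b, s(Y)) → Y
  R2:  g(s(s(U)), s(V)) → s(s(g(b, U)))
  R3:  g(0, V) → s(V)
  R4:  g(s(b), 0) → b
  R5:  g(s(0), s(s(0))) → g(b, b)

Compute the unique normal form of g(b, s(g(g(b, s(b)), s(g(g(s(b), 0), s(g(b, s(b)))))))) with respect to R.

b

1. g(b, s(g(g(b, s(b)), s(g(g(s(b), 0), s(g(b, s(b))))))))  →  g(g(b, s(b)), s(g(g(s(b), 0), s(g(b, s(b))))))   [R1 at ε]
2. g(g(b, s(b)), s(g(g(s(b), 0), s(g(b, s(b))))))  →  g(b, s(g(g(s(b), 0), s(g(b, s(b))))))   [R1 at 1]
3. g(b, s(g(g(s(b), 0), s(g(b, s(b))))))  →  g(g(s(b), 0), s(g(b, s(b))))   [R1 at ε]
4. g(g(s(b), 0), s(g(b, s(b))))  →  g(b, s(g(b, s(b))))   [R4 at 1]
5. g(b, s(g(b, s(b))))  →  g(b, s(b))   [R1 at ε]
6. g(b, s(b))  →  b   [R1 at ε]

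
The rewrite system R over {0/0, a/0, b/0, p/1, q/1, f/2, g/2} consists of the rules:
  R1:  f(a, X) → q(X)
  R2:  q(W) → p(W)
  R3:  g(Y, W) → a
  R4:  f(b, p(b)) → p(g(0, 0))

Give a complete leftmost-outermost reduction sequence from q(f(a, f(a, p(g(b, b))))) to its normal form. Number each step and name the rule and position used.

1. q(f(a, f(a, p(g(b, b)))))  →  p(f(a, f(a, p(g(b, b)))))   [R2 at ε]
2. p(f(a, f(a, p(g(b, b)))))  →  p(q(f(a, p(g(b, b)))))   [R1 at 1]
3. p(q(f(a, p(g(b, b)))))  →  p(p(f(a, p(g(b, b)))))   [R2 at 1]
4. p(p(f(a, p(g(b, b)))))  →  p(p(q(p(g(b, b)))))   [R1 at 1.1]
5. p(p(q(p(g(b, b)))))  →  p(p(p(p(g(b, b)))))   [R2 at 1.1]
6. p(p(p(p(g(b, b)))))  →  p(p(p(p(a))))   [R3 at 1.1.1.1]

p(p(p(p(a))))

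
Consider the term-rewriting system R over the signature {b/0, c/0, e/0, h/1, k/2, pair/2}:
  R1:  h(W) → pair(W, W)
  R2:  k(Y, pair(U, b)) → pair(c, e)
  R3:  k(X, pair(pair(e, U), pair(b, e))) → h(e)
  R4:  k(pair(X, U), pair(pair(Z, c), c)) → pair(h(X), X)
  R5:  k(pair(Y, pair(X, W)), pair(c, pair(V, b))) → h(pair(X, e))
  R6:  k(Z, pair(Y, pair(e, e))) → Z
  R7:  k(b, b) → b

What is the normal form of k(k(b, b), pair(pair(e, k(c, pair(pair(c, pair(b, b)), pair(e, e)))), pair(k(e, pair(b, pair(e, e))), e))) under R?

b

1. k(k(b, b), pair(pair(e, k(c, pair(pair(c, pair(b, b)), pair(e, e)))), pair(k(e, pair(b, pair(e, e))), e)))  →  k(b, pair(pair(e, k(c, pair(pair(c, pair(b, b)), pair(e, e)))), pair(k(e, pair(b, pair(e, e))), e)))   [R7 at 1]
2. k(b, pair(pair(e, k(c, pair(pair(c, pair(b, b)), pair(e, e)))), pair(k(e, pair(b, pair(e, e))), e)))  →  k(b, pair(pair(e, c), pair(k(e, pair(b, pair(e, e))), e)))   [R6 at 2.1.2]
3. k(b, pair(pair(e, c), pair(k(e, pair(b, pair(e, e))), e)))  →  k(b, pair(pair(e, c), pair(e, e)))   [R6 at 2.2.1]
4. k(b, pair(pair(e, c), pair(e, e)))  →  b   [R6 at ε]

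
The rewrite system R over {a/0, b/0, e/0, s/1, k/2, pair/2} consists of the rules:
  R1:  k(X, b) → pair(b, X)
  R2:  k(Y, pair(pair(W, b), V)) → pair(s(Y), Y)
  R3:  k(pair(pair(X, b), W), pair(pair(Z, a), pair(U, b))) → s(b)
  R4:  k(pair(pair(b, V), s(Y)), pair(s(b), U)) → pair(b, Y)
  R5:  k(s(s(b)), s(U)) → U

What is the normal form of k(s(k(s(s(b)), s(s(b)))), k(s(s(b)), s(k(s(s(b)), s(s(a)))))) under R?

a

1. k(s(k(s(s(b)), s(s(b)))), k(s(s(b)), s(k(s(s(b)), s(s(a))))))  →  k(s(s(b)), k(s(s(b)), s(k(s(s(b)), s(s(a))))))   [R5 at 1.1]
2. k(s(s(b)), k(s(s(b)), s(k(s(s(b)), s(s(a))))))  →  k(s(s(b)), k(s(s(b)), s(s(a))))   [R5 at 2]
3. k(s(s(b)), k(s(s(b)), s(s(a))))  →  k(s(s(b)), s(a))   [R5 at 2]
4. k(s(s(b)), s(a))  →  a   [R5 at ε]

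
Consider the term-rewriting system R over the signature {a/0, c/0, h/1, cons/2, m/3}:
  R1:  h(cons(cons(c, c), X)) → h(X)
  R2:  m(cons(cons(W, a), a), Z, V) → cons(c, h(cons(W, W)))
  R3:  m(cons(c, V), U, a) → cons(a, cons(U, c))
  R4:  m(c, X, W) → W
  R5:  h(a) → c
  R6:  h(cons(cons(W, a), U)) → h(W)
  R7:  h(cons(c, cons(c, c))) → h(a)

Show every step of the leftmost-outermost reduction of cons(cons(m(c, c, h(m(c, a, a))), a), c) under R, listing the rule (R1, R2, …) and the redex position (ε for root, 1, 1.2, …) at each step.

cons(cons(c, a), c)

1. cons(cons(m(c, c, h(m(c, a, a))), a), c)  →  cons(cons(h(m(c, a, a)), a), c)   [R4 at 1.1]
2. cons(cons(h(m(c, a, a)), a), c)  →  cons(cons(h(a), a), c)   [R4 at 1.1.1]
3. cons(cons(h(a), a), c)  →  cons(cons(c, a), c)   [R5 at 1.1]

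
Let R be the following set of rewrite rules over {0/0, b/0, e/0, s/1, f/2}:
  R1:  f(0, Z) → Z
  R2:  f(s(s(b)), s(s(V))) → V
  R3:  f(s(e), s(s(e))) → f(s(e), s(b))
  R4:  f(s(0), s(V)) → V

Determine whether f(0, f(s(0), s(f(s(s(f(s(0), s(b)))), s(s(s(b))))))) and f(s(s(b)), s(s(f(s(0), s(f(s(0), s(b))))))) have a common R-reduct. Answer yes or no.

Reduce t₁ = f(0, f(s(0), s(f(s(s(f(s(0), s(b)))), s(s(s(b))))))):
1. f(0, f(s(0), s(f(s(s(f(s(0), s(b)))), s(s(s(b)))))))  →  f(s(0), s(f(s(s(f(s(0), s(b)))), s(s(s(b))))))   [R1 at ε]
2. f(s(0), s(f(s(s(f(s(0), s(b)))), s(s(s(b))))))  →  f(s(s(f(s(0), s(b)))), s(s(s(b))))   [R4 at ε]
3. f(s(s(f(s(0), s(b)))), s(s(s(b))))  →  f(s(s(b)), s(s(s(b))))   [R4 at 1.1.1]
4. f(s(s(b)), s(s(s(b))))  →  s(b)   [R2 at ε]

Reduce t₂ = f(s(s(b)), s(s(f(s(0), s(f(s(0), s(b))))))):
1. f(s(s(b)), s(s(f(s(0), s(f(s(0), s(b)))))))  →  f(s(0), s(f(s(0), s(b))))   [R2 at ε]
2. f(s(0), s(f(s(0), s(b))))  →  f(s(0), s(b))   [R4 at ε]
3. f(s(0), s(b))  →  b   [R4 at ε]

no — NF(t₁) = s(b), NF(t₂) = b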